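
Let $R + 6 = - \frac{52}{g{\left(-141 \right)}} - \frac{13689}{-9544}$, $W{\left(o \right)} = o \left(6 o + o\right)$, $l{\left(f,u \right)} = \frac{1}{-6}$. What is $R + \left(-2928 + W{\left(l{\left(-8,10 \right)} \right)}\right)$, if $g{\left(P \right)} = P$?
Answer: $- \frac{11836822303}{4037112} \approx -2932.0$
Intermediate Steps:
$l{\left(f,u \right)} = - \frac{1}{6}$
$W{\left(o \right)} = 7 o^{2}$ ($W{\left(o \right)} = o 7 o = 7 o^{2}$)
$R = - \frac{5647787}{1345704}$ ($R = -6 - \left(- \frac{13689}{9544} - \frac{52}{141}\right) = -6 - - \frac{2426437}{1345704} = -6 + \left(\frac{52}{141} + \frac{13689}{9544}\right) = -6 + \frac{2426437}{1345704} = - \frac{5647787}{1345704} \approx -4.1969$)
$R + \left(-2928 + W{\left(l{\left(-8,10 \right)} \right)}\right) = - \frac{5647787}{1345704} - \left(2928 - 7 \left(- \frac{1}{6}\right)^{2}\right) = - \frac{5647787}{1345704} + \left(-2928 + 7 \cdot \frac{1}{36}\right) = - \frac{5647787}{1345704} + \left(-2928 + \frac{7}{36}\right) = - \frac{5647787}{1345704} - \frac{105401}{36} = - \frac{11836822303}{4037112}$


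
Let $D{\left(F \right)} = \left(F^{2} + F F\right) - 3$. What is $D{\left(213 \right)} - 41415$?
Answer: $49320$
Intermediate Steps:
$D{\left(F \right)} = -3 + 2 F^{2}$ ($D{\left(F \right)} = \left(F^{2} + F^{2}\right) - 3 = 2 F^{2} - 3 = -3 + 2 F^{2}$)
$D{\left(213 \right)} - 41415 = \left(-3 + 2 \cdot 213^{2}\right) - 41415 = \left(-3 + 2 \cdot 45369\right) - 41415 = \left(-3 + 90738\right) - 41415 = 90735 - 41415 = 49320$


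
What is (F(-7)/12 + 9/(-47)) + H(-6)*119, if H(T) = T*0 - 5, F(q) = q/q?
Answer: -335641/564 ≈ -595.11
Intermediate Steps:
F(q) = 1
H(T) = -5 (H(T) = 0 - 5 = -5)
(F(-7)/12 + 9/(-47)) + H(-6)*119 = (1/12 + 9/(-47)) - 5*119 = (1*(1/12) + 9*(-1/47)) - 595 = (1/12 - 9/47) - 595 = -61/564 - 595 = -335641/564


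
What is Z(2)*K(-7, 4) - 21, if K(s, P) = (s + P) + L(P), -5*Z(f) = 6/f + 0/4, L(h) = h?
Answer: -108/5 ≈ -21.600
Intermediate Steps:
Z(f) = -6/(5*f) (Z(f) = -(6/f + 0/4)/5 = -(6/f + 0*(¼))/5 = -(6/f + 0)/5 = -6/(5*f))
K(s, P) = s + 2*P (K(s, P) = (s + P) + P = (P + s) + P = s + 2*P)
Z(2)*K(-7, 4) - 21 = (-6/5/2)*(-7 + 2*4) - 21 = (-6/5*½)*(-7 + 8) - 21 = -⅗*1 - 21 = -⅗ - 21 = -108/5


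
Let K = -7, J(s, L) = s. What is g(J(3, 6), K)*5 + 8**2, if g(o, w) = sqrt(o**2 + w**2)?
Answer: 64 + 5*sqrt(58) ≈ 102.08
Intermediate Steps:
g(J(3, 6), K)*5 + 8**2 = sqrt(3**2 + (-7)**2)*5 + 8**2 = sqrt(9 + 49)*5 + 64 = sqrt(58)*5 + 64 = 5*sqrt(58) + 64 = 64 + 5*sqrt(58)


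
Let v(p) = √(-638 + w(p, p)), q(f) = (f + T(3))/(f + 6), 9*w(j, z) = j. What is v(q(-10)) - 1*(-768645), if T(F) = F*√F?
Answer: 768645 + √(-22958 - 3*√3)/6 ≈ 7.6865e+5 + 25.256*I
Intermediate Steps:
w(j, z) = j/9
T(F) = F^(3/2)
q(f) = (f + 3*√3)/(6 + f) (q(f) = (f + 3^(3/2))/(f + 6) = (f + 3*√3)/(6 + f))
v(p) = √(-638 + p/9)
v(q(-10)) - 1*(-768645) = √(-5742 + (-10 + 3*√3)/(6 - 10))/3 - 1*(-768645) = √(-5742 + (-10 + 3*√3)/(-4))/3 + 768645 = √(-5742 - (-10 + 3*√3)/4)/3 + 768645 = √(-5742 + (5/2 - 3*√3/4))/3 + 768645 = √(-11479/2 - 3*√3/4)/3 + 768645 = 768645 + √(-11479/2 - 3*√3/4)/3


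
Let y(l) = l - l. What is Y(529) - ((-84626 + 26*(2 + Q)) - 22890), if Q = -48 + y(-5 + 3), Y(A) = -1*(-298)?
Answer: 109010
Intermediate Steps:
y(l) = 0
Y(A) = 298
Q = -48 (Q = -48 + 0 = -48)
Y(529) - ((-84626 + 26*(2 + Q)) - 22890) = 298 - ((-84626 + 26*(2 - 48)) - 22890) = 298 - ((-84626 + 26*(-46)) - 22890) = 298 - ((-84626 - 1196) - 22890) = 298 - (-85822 - 22890) = 298 - 1*(-108712) = 298 + 108712 = 109010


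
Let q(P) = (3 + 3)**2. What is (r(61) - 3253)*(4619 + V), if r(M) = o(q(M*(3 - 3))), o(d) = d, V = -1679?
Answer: -9457980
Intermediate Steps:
q(P) = 36 (q(P) = 6**2 = 36)
r(M) = 36
(r(61) - 3253)*(4619 + V) = (36 - 3253)*(4619 - 1679) = -3217*2940 = -9457980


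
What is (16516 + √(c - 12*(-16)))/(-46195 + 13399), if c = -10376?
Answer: -4129/8199 - I*√2546/16398 ≈ -0.5036 - 0.0030771*I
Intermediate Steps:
(16516 + √(c - 12*(-16)))/(-46195 + 13399) = (16516 + √(-10376 - 12*(-16)))/(-46195 + 13399) = (16516 + √(-10376 + 192))/(-32796) = (16516 + √(-10184))*(-1/32796) = (16516 + 2*I*√2546)*(-1/32796) = -4129/8199 - I*√2546/16398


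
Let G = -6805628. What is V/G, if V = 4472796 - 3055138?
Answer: -708829/3402814 ≈ -0.20831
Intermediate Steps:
V = 1417658
V/G = 1417658/(-6805628) = 1417658*(-1/6805628) = -708829/3402814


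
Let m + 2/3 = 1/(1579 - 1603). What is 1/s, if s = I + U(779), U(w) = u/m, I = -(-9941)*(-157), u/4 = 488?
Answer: -17/26579377 ≈ -6.3959e-7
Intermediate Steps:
u = 1952 (u = 4*488 = 1952)
I = -1560737 (I = -1*1560737 = -1560737)
m = -17/24 (m = -⅔ + 1/(1579 - 1603) = -⅔ + 1/(-24) = -⅔ - 1/24 = -17/24 ≈ -0.70833)
U(w) = -46848/17 (U(w) = 1952/(-17/24) = 1952*(-24/17) = -46848/17)
s = -26579377/17 (s = -1560737 - 46848/17 = -26579377/17 ≈ -1.5635e+6)
1/s = 1/(-26579377/17) = -17/26579377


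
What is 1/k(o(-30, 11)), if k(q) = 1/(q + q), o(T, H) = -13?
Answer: -26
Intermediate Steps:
k(q) = 1/(2*q)
1/k(o(-30, 11)) = 1/((½)/(-13)) = 1/((½)*(-1/13)) = 1/(-1/26) = -26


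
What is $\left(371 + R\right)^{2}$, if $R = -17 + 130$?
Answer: $234256$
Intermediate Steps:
$R = 113$
$\left(371 + R\right)^{2} = \left(371 + 113\right)^{2} = 484^{2} = 234256$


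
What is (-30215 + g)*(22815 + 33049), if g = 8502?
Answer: -1212975032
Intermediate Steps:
(-30215 + g)*(22815 + 33049) = (-30215 + 8502)*(22815 + 33049) = -21713*55864 = -1212975032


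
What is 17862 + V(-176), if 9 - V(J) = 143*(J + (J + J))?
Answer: 93375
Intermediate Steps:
V(J) = 9 - 429*J (V(J) = 9 - 143*(J + (J + J)) = 9 - 143*(J + 2*J) = 9 - 143*3*J = 9 - 429*J)
17862 + V(-176) = 17862 + (9 - 429*(-176)) = 17862 + (9 + 75504) = 17862 + 75513 = 93375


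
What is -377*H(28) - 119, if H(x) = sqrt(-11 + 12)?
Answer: -496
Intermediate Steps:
H(x) = 1 (H(x) = sqrt(1) = 1)
-377*H(28) - 119 = -377*1 - 119 = -377 - 119 = -496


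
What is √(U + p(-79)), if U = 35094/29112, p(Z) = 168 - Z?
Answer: √1460807409/2426 ≈ 15.755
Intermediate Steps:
U = 5849/4852 (U = 35094*(1/29112) = 5849/4852 ≈ 1.2055)
√(U + p(-79)) = √(5849/4852 + (168 - 1*(-79))) = √(5849/4852 + (168 + 79)) = √(5849/4852 + 247) = √(1204293/4852) = √1460807409/2426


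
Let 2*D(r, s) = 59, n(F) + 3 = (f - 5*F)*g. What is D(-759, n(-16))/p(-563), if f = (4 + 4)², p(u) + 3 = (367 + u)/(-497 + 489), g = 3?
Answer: 59/43 ≈ 1.3721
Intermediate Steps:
p(u) = -391/8 - u/8 (p(u) = -3 + (367 + u)/(-497 + 489) = -3 + (367 + u)/(-8) = -3 + (367 + u)*(-⅛) = -3 + (-367/8 - u/8) = -391/8 - u/8)
f = 64 (f = 8² = 64)
n(F) = 189 - 15*F (n(F) = -3 + (64 - 5*F)*3 = -3 + (192 - 15*F) = 189 - 15*F)
D(r, s) = 59/2 (D(r, s) = (½)*59 = 59/2)
D(-759, n(-16))/p(-563) = 59/(2*(-391/8 - ⅛*(-563))) = 59/(2*(-391/8 + 563/8)) = 59/(2*(43/2)) = (59/2)*(2/43) = 59/43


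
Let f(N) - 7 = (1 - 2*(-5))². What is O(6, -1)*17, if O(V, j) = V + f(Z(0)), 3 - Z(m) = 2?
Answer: 2278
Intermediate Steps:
Z(m) = 1 (Z(m) = 3 - 1*2 = 3 - 2 = 1)
f(N) = 128 (f(N) = 7 + (1 - 2*(-5))² = 7 + (1 + 10)² = 7 + 11² = 7 + 121 = 128)
O(V, j) = 128 + V (O(V, j) = V + 128 = 128 + V)
O(6, -1)*17 = (128 + 6)*17 = 134*17 = 2278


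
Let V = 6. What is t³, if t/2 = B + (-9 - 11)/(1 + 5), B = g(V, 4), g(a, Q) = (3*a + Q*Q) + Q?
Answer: 8998912/27 ≈ 3.3329e+5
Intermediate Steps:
g(a, Q) = Q + Q² + 3*a (g(a, Q) = (3*a + Q²) + Q = (Q² + 3*a) + Q = Q + Q² + 3*a)
B = 38 (B = 4 + 4² + 3*6 = 4 + 16 + 18 = 38)
t = 208/3 (t = 2*(38 + (-9 - 11)/(1 + 5)) = 2*(38 - 20/6) = 2*(38 - 20*⅙) = 2*(38 - 10/3) = 2*(104/3) = 208/3 ≈ 69.333)
t³ = (208/3)³ = 8998912/27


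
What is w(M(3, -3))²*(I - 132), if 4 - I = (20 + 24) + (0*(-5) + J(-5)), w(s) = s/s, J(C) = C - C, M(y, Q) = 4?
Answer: -172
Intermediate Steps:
J(C) = 0
w(s) = 1
I = -40 (I = 4 - ((20 + 24) + (0*(-5) + 0)) = 4 - (44 + (0 + 0)) = 4 - (44 + 0) = 4 - 1*44 = 4 - 44 = -40)
w(M(3, -3))²*(I - 132) = 1²*(-40 - 132) = 1*(-172) = -172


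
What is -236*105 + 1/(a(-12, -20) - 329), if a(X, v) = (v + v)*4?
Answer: -12117421/489 ≈ -24780.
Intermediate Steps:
a(X, v) = 8*v (a(X, v) = (2*v)*4 = 8*v)
-236*105 + 1/(a(-12, -20) - 329) = -236*105 + 1/(8*(-20) - 329) = -24780 + 1/(-160 - 329) = -24780 + 1/(-489) = -24780 - 1/489 = -12117421/489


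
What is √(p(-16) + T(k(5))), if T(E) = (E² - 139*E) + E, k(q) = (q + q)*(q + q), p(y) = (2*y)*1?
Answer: 2*I*√958 ≈ 61.903*I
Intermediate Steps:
p(y) = 2*y
k(q) = 4*q² (k(q) = (2*q)*(2*q) = 4*q²)
T(E) = E² - 138*E
√(p(-16) + T(k(5))) = √(2*(-16) + (4*5²)*(-138 + 4*5²)) = √(-32 + (4*25)*(-138 + 4*25)) = √(-32 + 100*(-138 + 100)) = √(-32 + 100*(-38)) = √(-32 - 3800) = √(-3832) = 2*I*√958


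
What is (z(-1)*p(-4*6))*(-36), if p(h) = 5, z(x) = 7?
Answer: -1260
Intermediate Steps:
(z(-1)*p(-4*6))*(-36) = (7*5)*(-36) = 35*(-36) = -1260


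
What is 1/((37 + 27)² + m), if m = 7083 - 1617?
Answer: 1/9562 ≈ 0.00010458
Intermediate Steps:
m = 5466
1/((37 + 27)² + m) = 1/((37 + 27)² + 5466) = 1/(64² + 5466) = 1/(4096 + 5466) = 1/9562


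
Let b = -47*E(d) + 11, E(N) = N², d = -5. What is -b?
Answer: 1164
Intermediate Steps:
b = -1164 (b = -47*(-5)² + 11 = -47*25 + 11 = -1175 + 11 = -1164)
-b = -1*(-1164) = 1164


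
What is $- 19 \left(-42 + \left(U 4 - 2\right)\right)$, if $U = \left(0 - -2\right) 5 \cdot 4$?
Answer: $-2204$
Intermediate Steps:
$U = 40$ ($U = \left(0 + 2\right) 5 \cdot 4 = 2 \cdot 5 \cdot 4 = 10 \cdot 4 = 40$)
$- 19 \left(-42 + \left(U 4 - 2\right)\right) = - 19 \left(-42 + \left(40 \cdot 4 - 2\right)\right) = - 19 \left(-42 + \left(160 - 2\right)\right) = - 19 \left(-42 + 158\right) = \left(-19\right) 116 = -2204$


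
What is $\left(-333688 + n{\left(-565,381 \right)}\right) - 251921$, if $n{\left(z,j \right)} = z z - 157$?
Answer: $-266541$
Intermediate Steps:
$n{\left(z,j \right)} = -157 + z^{2}$ ($n{\left(z,j \right)} = z^{2} - 157 = -157 + z^{2}$)
$\left(-333688 + n{\left(-565,381 \right)}\right) - 251921 = \left(-333688 - \left(157 - \left(-565\right)^{2}\right)\right) - 251921 = \left(-333688 + \left(-157 + 319225\right)\right) - 251921 = \left(-333688 + 319068\right) - 251921 = -14620 - 251921 = -266541$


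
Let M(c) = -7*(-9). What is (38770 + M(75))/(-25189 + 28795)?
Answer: 38833/3606 ≈ 10.769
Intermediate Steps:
M(c) = 63
(38770 + M(75))/(-25189 + 28795) = (38770 + 63)/(-25189 + 28795) = 38833/3606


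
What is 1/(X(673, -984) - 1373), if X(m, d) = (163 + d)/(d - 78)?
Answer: -1062/1457305 ≈ -0.00072874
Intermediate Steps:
X(m, d) = (163 + d)/(-78 + d)
1/(X(673, -984) - 1373) = 1/((163 - 984)/(-78 - 984) - 1373) = 1/(-821/(-1062) - 1373) = 1/(-1/1062*(-821) - 1373) = 1/(821/1062 - 1373) = 1/(-1457305/1062) = -1062/1457305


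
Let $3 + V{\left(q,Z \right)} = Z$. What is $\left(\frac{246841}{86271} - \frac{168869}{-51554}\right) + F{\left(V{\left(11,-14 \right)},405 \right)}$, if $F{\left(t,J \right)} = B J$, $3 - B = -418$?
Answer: $\frac{5089717533967}{29849766} \approx 1.7051 \cdot 10^{5}$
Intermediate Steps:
$B = 421$ ($B = 3 - -418 = 3 + 418 = 421$)
$V{\left(q,Z \right)} = -3 + Z$
$F{\left(t,J \right)} = 421 J$
$\left(\frac{246841}{86271} - \frac{168869}{-51554}\right) + F{\left(V{\left(11,-14 \right)},405 \right)} = \left(\frac{246841}{86271} - \frac{168869}{-51554}\right) + 421 \cdot 405 = \left(246841 \cdot \frac{1}{86271} - - \frac{168869}{51554}\right) + 170505 = \left(\frac{246841}{86271} + \frac{168869}{51554}\right) + 170505 = \frac{183182137}{29849766} + 170505 = \frac{5089717533967}{29849766}$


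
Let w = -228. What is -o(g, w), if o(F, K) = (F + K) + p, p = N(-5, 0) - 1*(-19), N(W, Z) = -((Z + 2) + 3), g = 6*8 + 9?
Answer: 157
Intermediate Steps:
g = 57 (g = 48 + 9 = 57)
N(W, Z) = -5 - Z (N(W, Z) = -((2 + Z) + 3) = -(5 + Z) = -5 - Z)
p = 14 (p = (-5 - 1*0) - 1*(-19) = (-5 + 0) + 19 = -5 + 19 = 14)
o(F, K) = 14 + F + K (o(F, K) = (F + K) + 14 = 14 + F + K)
-o(g, w) = -(14 + 57 - 228) = -1*(-157) = 157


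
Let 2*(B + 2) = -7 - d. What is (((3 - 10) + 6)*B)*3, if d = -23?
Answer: -18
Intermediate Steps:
B = 6 (B = -2 + (-7 - 1*(-23))/2 = -2 + (-7 + 23)/2 = -2 + (1/2)*16 = -2 + 8 = 6)
(((3 - 10) + 6)*B)*3 = (((3 - 10) + 6)*6)*3 = ((-7 + 6)*6)*3 = -1*6*3 = -6*3 = -18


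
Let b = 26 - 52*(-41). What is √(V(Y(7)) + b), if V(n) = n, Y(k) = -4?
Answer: √2154 ≈ 46.411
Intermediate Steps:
b = 2158 (b = 26 + 2132 = 2158)
√(V(Y(7)) + b) = √(-4 + 2158) = √2154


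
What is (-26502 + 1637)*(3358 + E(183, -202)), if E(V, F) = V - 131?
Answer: -84789650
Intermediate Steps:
E(V, F) = -131 + V
(-26502 + 1637)*(3358 + E(183, -202)) = (-26502 + 1637)*(3358 + (-131 + 183)) = -24865*(3358 + 52) = -24865*3410 = -84789650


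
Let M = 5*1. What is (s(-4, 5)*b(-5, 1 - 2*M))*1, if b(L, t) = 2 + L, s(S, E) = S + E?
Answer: -3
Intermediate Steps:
M = 5
s(S, E) = E + S
(s(-4, 5)*b(-5, 1 - 2*M))*1 = ((5 - 4)*(2 - 5))*1 = (1*(-3))*1 = -3*1 = -3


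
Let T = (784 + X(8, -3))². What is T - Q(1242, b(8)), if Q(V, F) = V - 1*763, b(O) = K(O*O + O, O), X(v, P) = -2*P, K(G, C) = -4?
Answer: 623621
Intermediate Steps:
b(O) = -4
Q(V, F) = -763 + V (Q(V, F) = V - 763 = -763 + V)
T = 624100 (T = (784 - 2*(-3))² = (784 + 6)² = 790² = 624100)
T - Q(1242, b(8)) = 624100 - (-763 + 1242) = 624100 - 1*479 = 624100 - 479 = 623621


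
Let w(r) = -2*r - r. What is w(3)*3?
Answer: -27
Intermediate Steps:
w(r) = -3*r
w(3)*3 = -3*3*3 = -9*3 = -27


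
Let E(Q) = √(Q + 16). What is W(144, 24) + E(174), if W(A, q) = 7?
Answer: 7 + √190 ≈ 20.784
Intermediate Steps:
E(Q) = √(16 + Q)
W(144, 24) + E(174) = 7 + √(16 + 174) = 7 + √190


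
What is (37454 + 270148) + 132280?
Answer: 439882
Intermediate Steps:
(37454 + 270148) + 132280 = 307602 + 132280 = 439882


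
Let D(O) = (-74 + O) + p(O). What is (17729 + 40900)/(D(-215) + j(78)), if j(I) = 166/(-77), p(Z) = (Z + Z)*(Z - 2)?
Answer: 4514433/7162451 ≈ 0.63029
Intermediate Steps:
p(Z) = 2*Z*(-2 + Z) (p(Z) = (2*Z)*(-2 + Z) = 2*Z*(-2 + Z))
D(O) = -74 + O + 2*O*(-2 + O) (D(O) = (-74 + O) + 2*O*(-2 + O) = -74 + O + 2*O*(-2 + O))
j(I) = -166/77 (j(I) = 166*(-1/77) = -166/77)
(17729 + 40900)/(D(-215) + j(78)) = (17729 + 40900)/((-74 - 215 + 2*(-215)*(-2 - 215)) - 166/77) = 58629/((-74 - 215 + 2*(-215)*(-217)) - 166/77) = 58629/((-74 - 215 + 93310) - 166/77) = 58629/(93021 - 166/77) = 58629/(7162451/77) = 58629*(77/7162451) = 4514433/7162451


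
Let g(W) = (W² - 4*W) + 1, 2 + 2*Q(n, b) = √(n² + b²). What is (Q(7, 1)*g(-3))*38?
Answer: -836 + 2090*√2 ≈ 2119.7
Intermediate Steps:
Q(n, b) = -1 + √(b² + n²)/2 (Q(n, b) = -1 + √(n² + b²)/2 = -1 + √(b² + n²)/2)
g(W) = 1 + W² - 4*W
(Q(7, 1)*g(-3))*38 = ((-1 + √(1² + 7²)/2)*(1 + (-3)² - 4*(-3)))*38 = ((-1 + √(1 + 49)/2)*(1 + 9 + 12))*38 = ((-1 + √50/2)*22)*38 = ((-1 + (5*√2)/2)*22)*38 = ((-1 + 5*√2/2)*22)*38 = (-22 + 55*√2)*38 = -836 + 2090*√2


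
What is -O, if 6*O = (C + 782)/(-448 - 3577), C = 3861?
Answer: 4643/24150 ≈ 0.19226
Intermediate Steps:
O = -4643/24150 (O = ((3861 + 782)/(-448 - 3577))/6 = (4643/(-4025))/6 = (4643*(-1/4025))/6 = (1/6)*(-4643/4025) = -4643/24150 ≈ -0.19226)
-O = -1*(-4643/24150) = 4643/24150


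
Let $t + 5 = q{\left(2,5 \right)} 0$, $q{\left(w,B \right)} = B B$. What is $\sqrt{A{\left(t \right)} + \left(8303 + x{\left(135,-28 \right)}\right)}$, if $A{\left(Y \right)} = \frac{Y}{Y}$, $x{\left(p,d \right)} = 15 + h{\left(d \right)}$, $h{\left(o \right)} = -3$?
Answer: $6 \sqrt{231} \approx 91.192$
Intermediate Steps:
$q{\left(w,B \right)} = B^{2}$
$x{\left(p,d \right)} = 12$ ($x{\left(p,d \right)} = 15 - 3 = 12$)
$t = -5$ ($t = -5 + 5^{2} \cdot 0 = -5 + 25 \cdot 0 = -5 + 0 = -5$)
$A{\left(Y \right)} = 1$
$\sqrt{A{\left(t \right)} + \left(8303 + x{\left(135,-28 \right)}\right)} = \sqrt{1 + \left(8303 + 12\right)} = \sqrt{1 + 8315} = \sqrt{8316} = 6 \sqrt{231}$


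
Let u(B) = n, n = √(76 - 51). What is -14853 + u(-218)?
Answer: -14848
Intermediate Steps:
n = 5 (n = √25 = 5)
u(B) = 5
-14853 + u(-218) = -14853 + 5 = -14848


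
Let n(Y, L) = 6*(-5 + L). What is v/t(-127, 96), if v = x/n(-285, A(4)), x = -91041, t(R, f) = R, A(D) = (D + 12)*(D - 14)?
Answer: -30347/41910 ≈ -0.72410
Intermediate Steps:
A(D) = (-14 + D)*(12 + D) (A(D) = (12 + D)*(-14 + D) = (-14 + D)*(12 + D))
n(Y, L) = -30 + 6*L
v = 30347/330 (v = -91041/(-30 + 6*(-168 + 4**2 - 2*4)) = -91041/(-30 + 6*(-168 + 16 - 8)) = -91041/(-30 + 6*(-160)) = -91041/(-30 - 960) = -91041/(-990) = -91041*(-1/990) = 30347/330 ≈ 91.961)
v/t(-127, 96) = (30347/330)/(-127) = (30347/330)*(-1/127) = -30347/41910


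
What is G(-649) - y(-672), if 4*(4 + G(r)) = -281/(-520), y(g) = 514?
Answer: -1077159/2080 ≈ -517.87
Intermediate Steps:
G(r) = -8039/2080 (G(r) = -4 + (-281/(-520))/4 = -4 + (-281*(-1/520))/4 = -4 + (¼)*(281/520) = -4 + 281/2080 = -8039/2080)
G(-649) - y(-672) = -8039/2080 - 1*514 = -8039/2080 - 514 = -1077159/2080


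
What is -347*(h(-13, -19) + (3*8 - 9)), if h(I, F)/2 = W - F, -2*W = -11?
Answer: -22208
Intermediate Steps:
W = 11/2 (W = -1/2*(-11) = 11/2 ≈ 5.5000)
h(I, F) = 11 - 2*F (h(I, F) = 2*(11/2 - F) = 11 - 2*F)
-347*(h(-13, -19) + (3*8 - 9)) = -347*((11 - 2*(-19)) + (3*8 - 9)) = -347*((11 + 38) + (24 - 9)) = -347*(49 + 15) = -347*64 = -22208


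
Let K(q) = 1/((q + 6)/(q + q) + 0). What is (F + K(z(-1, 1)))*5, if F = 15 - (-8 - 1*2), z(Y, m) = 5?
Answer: 1425/11 ≈ 129.55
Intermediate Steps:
K(q) = 2*q/(6 + q) (K(q) = 1/((6 + q)/((2*q)) + 0) = 1/((6 + q)*(1/(2*q)) + 0) = 1/((6 + q)/(2*q) + 0) = 1/((6 + q)/(2*q)) = 2*q/(6 + q))
F = 25 (F = 15 - (-8 - 2) = 15 - 1*(-10) = 15 + 10 = 25)
(F + K(z(-1, 1)))*5 = (25 + 2*5/(6 + 5))*5 = (25 + 2*5/11)*5 = (25 + 2*5*(1/11))*5 = (25 + 10/11)*5 = (285/11)*5 = 1425/11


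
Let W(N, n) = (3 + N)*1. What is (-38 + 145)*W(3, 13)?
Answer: 642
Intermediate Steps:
W(N, n) = 3 + N
(-38 + 145)*W(3, 13) = (-38 + 145)*(3 + 3) = 107*6 = 642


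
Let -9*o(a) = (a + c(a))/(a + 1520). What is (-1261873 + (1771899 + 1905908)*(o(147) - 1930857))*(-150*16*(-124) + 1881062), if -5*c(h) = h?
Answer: -386861794841664468792184/25005 ≈ -1.5471e+19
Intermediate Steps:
c(h) = -h/5
o(a) = -4*a/(45*(1520 + a)) (o(a) = -(a - a/5)/(9*(a + 1520)) = -4*a/5/(9*(1520 + a)) = -4*a/(45*(1520 + a)))
(-1261873 + (1771899 + 1905908)*(o(147) - 1930857))*(-150*16*(-124) + 1881062) = (-1261873 + (1771899 + 1905908)*(-4*147/(68400 + 45*147) - 1930857))*(-150*16*(-124) + 1881062) = (-1261873 + 3677807*(-4*147/(68400 + 6615) - 1930857))*(-2400*(-124) + 1881062) = (-1261873 + 3677807*(-4*147/75015 - 1930857))*(297600 + 1881062) = (-1261873 + 3677807*(-4*147*1/75015 - 1930857))*2178662 = (-1261873 + 3677807*(-196/25005 - 1930857))*2178662 = (-1261873 + 3677807*(-48281079481/25005))*2178662 = (-1261873 - 177568492082778167/25005)*2178662 = -177568523635912532/25005*2178662 = -386861794841664468792184/25005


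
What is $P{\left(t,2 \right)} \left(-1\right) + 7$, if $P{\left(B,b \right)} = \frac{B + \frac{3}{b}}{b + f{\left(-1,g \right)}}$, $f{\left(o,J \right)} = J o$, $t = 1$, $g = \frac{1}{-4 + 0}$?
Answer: $\frac{53}{9} \approx 5.8889$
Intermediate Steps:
$g = - \frac{1}{4}$ ($g = \frac{1}{-4} = - \frac{1}{4} \approx -0.25$)
$P{\left(B,b \right)} = \frac{B + \frac{3}{b}}{\frac{1}{4} + b}$ ($P{\left(B,b \right)} = \frac{B + \frac{3}{b}}{b - - \frac{1}{4}} = \frac{B + \frac{3}{b}}{b + \frac{1}{4}} = \frac{B + \frac{3}{b}}{\frac{1}{4} + b}$)
$P{\left(t,2 \right)} \left(-1\right) + 7 = \frac{4 \left(3 + 1 \cdot 2\right)}{2 \left(1 + 4 \cdot 2\right)} \left(-1\right) + 7 = 4 \cdot \frac{1}{2} \frac{1}{1 + 8} \left(3 + 2\right) \left(-1\right) + 7 = 4 \cdot \frac{1}{2} \cdot \frac{1}{9} \cdot 5 \left(-1\right) + 7 = \frac{10}{9} \left(-1\right) + 7 = - \frac{10}{9} + 7 = \frac{53}{9}$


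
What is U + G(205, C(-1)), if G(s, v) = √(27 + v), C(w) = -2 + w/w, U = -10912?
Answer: -10912 + √26 ≈ -10907.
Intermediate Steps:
C(w) = -1 (C(w) = -2 + 1 = -1)
U + G(205, C(-1)) = -10912 + √(27 - 1) = -10912 + √26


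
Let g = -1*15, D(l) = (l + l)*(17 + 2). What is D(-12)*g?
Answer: 6840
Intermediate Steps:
D(l) = 38*l (D(l) = (2*l)*19 = 38*l)
g = -15
D(-12)*g = (38*(-12))*(-15) = -456*(-15) = 6840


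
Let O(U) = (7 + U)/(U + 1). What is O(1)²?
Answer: 16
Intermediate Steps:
O(U) = (7 + U)/(1 + U)
O(1)² = ((7 + 1)/(1 + 1))² = (8/2)² = ((½)*8)² = 4² = 16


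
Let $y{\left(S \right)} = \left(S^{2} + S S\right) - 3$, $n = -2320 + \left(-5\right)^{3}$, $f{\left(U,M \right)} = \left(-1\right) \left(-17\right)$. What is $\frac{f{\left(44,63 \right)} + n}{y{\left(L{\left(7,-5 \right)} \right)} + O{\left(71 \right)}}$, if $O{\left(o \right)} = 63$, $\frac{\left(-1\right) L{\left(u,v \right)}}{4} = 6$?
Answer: $- \frac{607}{303} \approx -2.0033$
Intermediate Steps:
$f{\left(U,M \right)} = 17$
$L{\left(u,v \right)} = -24$ ($L{\left(u,v \right)} = \left(-4\right) 6 = -24$)
$n = -2445$ ($n = -2320 - 125 = -2445$)
$y{\left(S \right)} = -3 + 2 S^{2}$ ($y{\left(S \right)} = \left(S^{2} + S^{2}\right) - 3 = 2 S^{2} - 3 = -3 + 2 S^{2}$)
$\frac{f{\left(44,63 \right)} + n}{y{\left(L{\left(7,-5 \right)} \right)} + O{\left(71 \right)}} = \frac{17 - 2445}{\left(-3 + 2 \left(-24\right)^{2}\right) + 63} = - \frac{2428}{\left(-3 + 2 \cdot 576\right) + 63} = - \frac{2428}{\left(-3 + 1152\right) + 63} = - \frac{2428}{1149 + 63} = - \frac{2428}{1212} = \left(-2428\right) \frac{1}{1212} = - \frac{607}{303}$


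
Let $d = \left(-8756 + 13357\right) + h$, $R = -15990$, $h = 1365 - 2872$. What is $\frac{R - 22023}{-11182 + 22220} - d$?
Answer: $- \frac{34189585}{11038} \approx -3097.4$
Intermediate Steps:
$h = -1507$ ($h = 1365 - 2872 = -1507$)
$d = 3094$ ($d = \left(-8756 + 13357\right) - 1507 = 4601 - 1507 = 3094$)
$\frac{R - 22023}{-11182 + 22220} - d = \frac{-15990 - 22023}{-11182 + 22220} - 3094 = - \frac{38013}{11038} - 3094 = - \frac{34189585}{11038}$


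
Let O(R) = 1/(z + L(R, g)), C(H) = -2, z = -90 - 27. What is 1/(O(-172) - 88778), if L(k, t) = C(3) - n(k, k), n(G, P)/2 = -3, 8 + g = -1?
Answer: -113/10031915 ≈ -1.1264e-5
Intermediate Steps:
g = -9 (g = -8 - 1 = -9)
n(G, P) = -6 (n(G, P) = 2*(-3) = -6)
z = -117
L(k, t) = 4 (L(k, t) = -2 - 1*(-6) = -2 + 6 = 4)
O(R) = -1/113 (O(R) = 1/(-117 + 4) = 1/(-113) = -1/113)
1/(O(-172) - 88778) = 1/(-1/113 - 88778) = 1/(-10031915/113) = -113/10031915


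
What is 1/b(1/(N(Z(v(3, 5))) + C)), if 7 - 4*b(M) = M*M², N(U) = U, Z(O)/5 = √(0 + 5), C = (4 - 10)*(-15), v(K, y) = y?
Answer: 3550504127875/6213380888969 - 122125*√5/6213380888969 ≈ 0.57143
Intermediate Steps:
C = 90 (C = -6*(-15) = 90)
Z(O) = 5*√5 (Z(O) = 5*√(0 + 5) = 5*√5)
b(M) = 7/4 - M³/4 (b(M) = 7/4 - M*M²/4 = 7/4 - M³/4)
1/b(1/(N(Z(v(3, 5))) + C)) = 1/(7/4 - 1/(4*(5*√5 + 90)³)) = 1/(7/4 - 1/(4*(90 + 5*√5)³))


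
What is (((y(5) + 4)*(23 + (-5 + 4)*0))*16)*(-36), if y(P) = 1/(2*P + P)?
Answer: -269376/5 ≈ -53875.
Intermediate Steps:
y(P) = 1/(3*P)
(((y(5) + 4)*(23 + (-5 + 4)*0))*16)*(-36) = ((((1/3)/5 + 4)*(23 + (-5 + 4)*0))*16)*(-36) = ((((1/3)*(1/5) + 4)*(23 - 1*0))*16)*(-36) = (((1/15 + 4)*(23 + 0))*16)*(-36) = (((61/15)*23)*16)*(-36) = ((1403/15)*16)*(-36) = (22448/15)*(-36) = -269376/5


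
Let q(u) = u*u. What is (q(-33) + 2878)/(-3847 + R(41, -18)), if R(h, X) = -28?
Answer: -3967/3875 ≈ -1.0237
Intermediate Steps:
q(u) = u**2
(q(-33) + 2878)/(-3847 + R(41, -18)) = ((-33)**2 + 2878)/(-3847 - 28) = (1089 + 2878)/(-3875) = 3967*(-1/3875) = -3967/3875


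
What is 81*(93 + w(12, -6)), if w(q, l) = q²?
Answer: 19197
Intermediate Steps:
81*(93 + w(12, -6)) = 81*(93 + 12²) = 81*(93 + 144) = 81*237 = 19197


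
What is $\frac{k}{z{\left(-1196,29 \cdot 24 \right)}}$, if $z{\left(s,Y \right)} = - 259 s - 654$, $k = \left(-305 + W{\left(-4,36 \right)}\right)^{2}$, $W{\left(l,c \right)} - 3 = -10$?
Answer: $\frac{48672}{154555} \approx 0.31492$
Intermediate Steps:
$W{\left(l,c \right)} = -7$ ($W{\left(l,c \right)} = 3 - 10 = -7$)
$k = 97344$ ($k = \left(-305 - 7\right)^{2} = \left(-312\right)^{2} = 97344$)
$z{\left(s,Y \right)} = -654 - 259 s$
$\frac{k}{z{\left(-1196,29 \cdot 24 \right)}} = \frac{97344}{-654 - -309764} = \frac{97344}{-654 + 309764} = \frac{97344}{309110} = 97344 \cdot \frac{1}{309110} = \frac{48672}{154555}$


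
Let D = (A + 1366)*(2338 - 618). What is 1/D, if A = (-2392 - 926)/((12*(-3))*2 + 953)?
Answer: 881/2064220160 ≈ 4.2680e-7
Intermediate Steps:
A = -3318/881 (A = -3318/(-36*2 + 953) = -3318/(-72 + 953) = -3318/881 ≈ -3.7662)
D = 2064220160/881 (D = (-3318/881 + 1366)*(2338 - 618) = (1200128/881)*1720 = 2064220160/881 ≈ 2.3430e+6)
1/D = 1/(2064220160/881) = 881/2064220160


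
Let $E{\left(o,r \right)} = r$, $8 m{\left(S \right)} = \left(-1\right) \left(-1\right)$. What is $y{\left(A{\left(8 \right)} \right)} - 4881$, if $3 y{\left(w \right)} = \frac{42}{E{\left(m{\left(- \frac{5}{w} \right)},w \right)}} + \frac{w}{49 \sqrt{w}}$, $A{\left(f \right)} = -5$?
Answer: $- \frac{24419}{5} + \frac{i \sqrt{5}}{147} \approx -4883.8 + 0.015211 i$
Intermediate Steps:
$m{\left(S \right)} = \frac{1}{8}$ ($m{\left(S \right)} = \frac{\left(-1\right) \left(-1\right)}{8} = \frac{1}{8} \cdot 1 = \frac{1}{8}$)
$y{\left(w \right)} = \frac{14}{w} + \frac{\sqrt{w}}{147}$ ($y{\left(w \right)} = \frac{\frac{42}{w} + \frac{w}{49 \sqrt{w}}}{3} = \frac{\frac{42}{w} + w \frac{1}{49 \sqrt{w}}}{3} = \frac{\frac{42}{w} + \frac{\sqrt{w}}{49}}{3} = \frac{14}{w} + \frac{\sqrt{w}}{147}$)
$y{\left(A{\left(8 \right)} \right)} - 4881 = \frac{2058 + \left(-5\right)^{\frac{3}{2}}}{147 \left(-5\right)} - 4881 = \frac{1}{147} \left(- \frac{1}{5}\right) \left(2058 - 5 i \sqrt{5}\right) - 4881 = \left(- \frac{14}{5} + \frac{i \sqrt{5}}{147}\right) - 4881 = - \frac{24419}{5} + \frac{i \sqrt{5}}{147}$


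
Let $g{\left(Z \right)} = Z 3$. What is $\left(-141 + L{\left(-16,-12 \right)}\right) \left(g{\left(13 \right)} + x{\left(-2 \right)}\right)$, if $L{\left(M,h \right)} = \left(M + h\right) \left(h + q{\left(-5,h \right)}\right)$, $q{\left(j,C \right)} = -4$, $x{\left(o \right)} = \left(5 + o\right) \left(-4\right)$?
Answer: $8289$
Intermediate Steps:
$g{\left(Z \right)} = 3 Z$
$x{\left(o \right)} = -20 - 4 o$
$L{\left(M,h \right)} = \left(-4 + h\right) \left(M + h\right)$ ($L{\left(M,h \right)} = \left(M + h\right) \left(h - 4\right) = \left(M + h\right) \left(-4 + h\right) = \left(-4 + h\right) \left(M + h\right)$)
$\left(-141 + L{\left(-16,-12 \right)}\right) \left(g{\left(13 \right)} + x{\left(-2 \right)}\right) = \left(-141 - \left(-304 - 144\right)\right) \left(3 \cdot 13 - 12\right) = \left(-141 + \left(144 + 64 + 48 + 192\right)\right) \left(39 + \left(-20 + 8\right)\right) = \left(-141 + 448\right) \left(39 - 12\right) = 307 \cdot 27 = 8289$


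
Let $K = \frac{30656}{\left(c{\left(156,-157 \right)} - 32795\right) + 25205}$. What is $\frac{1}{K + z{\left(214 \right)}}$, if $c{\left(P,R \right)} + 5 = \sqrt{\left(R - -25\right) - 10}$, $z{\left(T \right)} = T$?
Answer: $\frac{6055789709}{1271495834654} + \frac{7664 i \sqrt{142}}{635747917327} \approx 0.0047627 + 1.4365 \cdot 10^{-7} i$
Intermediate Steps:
$c{\left(P,R \right)} = -5 + \sqrt{15 + R}$ ($c{\left(P,R \right)} = -5 + \sqrt{\left(R - -25\right) - 10} = -5 + \sqrt{\left(R + 25\right) - 10} = -5 + \sqrt{\left(25 + R\right) - 10} = -5 + \sqrt{15 + R}$)
$K = \frac{30656}{-7595 + i \sqrt{142}}$ ($K = \frac{30656}{\left(\left(-5 + \sqrt{15 - 157}\right) - 32795\right) + 25205} = \frac{30656}{\left(\left(-5 + \sqrt{-142}\right) - 32795\right) + 25205} = \frac{30656}{\left(\left(-5 + i \sqrt{142}\right) - 32795\right) + 25205} = \frac{30656}{\left(-32800 + i \sqrt{142}\right) + 25205} = \frac{30656}{-7595 + i \sqrt{142}} \approx -4.0363 - 0.0063329 i$)
$\frac{1}{K + z{\left(214 \right)}} = \frac{1}{\left(- \frac{232832320}{57684167} - \frac{30656 i \sqrt{142}}{57684167}\right) + 214} = \frac{1}{\frac{12111579418}{57684167} - \frac{30656 i \sqrt{142}}{57684167}}$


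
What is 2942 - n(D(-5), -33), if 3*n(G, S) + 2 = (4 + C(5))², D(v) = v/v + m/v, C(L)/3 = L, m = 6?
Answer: 8467/3 ≈ 2822.3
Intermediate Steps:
C(L) = 3*L
D(v) = 1 + 6/v (D(v) = v/v + 6/v = 1 + 6/v)
n(G, S) = 359/3 (n(G, S) = -⅔ + (4 + 3*5)²/3 = -⅔ + (4 + 15)²/3 = -⅔ + (⅓)*19² = -⅔ + (⅓)*361 = -⅔ + 361/3 = 359/3)
2942 - n(D(-5), -33) = 2942 - 1*359/3 = 2942 - 359/3 = 8467/3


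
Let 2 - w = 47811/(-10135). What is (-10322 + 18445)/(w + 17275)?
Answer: 82326605/175150206 ≈ 0.47003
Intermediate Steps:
w = 68081/10135 (w = 2 - 47811/(-10135) = 2 - 47811*(-1)/10135 = 2 - 1*(-47811/10135) = 2 + 47811/10135 = 68081/10135 ≈ 6.7174)
(-10322 + 18445)/(w + 17275) = (-10322 + 18445)/(68081/10135 + 17275) = 8123/(175150206/10135) = 8123*(10135/175150206) = 82326605/175150206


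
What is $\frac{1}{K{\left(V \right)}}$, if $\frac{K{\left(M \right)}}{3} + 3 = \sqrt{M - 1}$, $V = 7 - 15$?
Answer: $- \frac{1}{18} - \frac{i}{18} \approx -0.055556 - 0.055556 i$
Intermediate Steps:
$V = -8$
$K{\left(M \right)} = -9 + 3 \sqrt{-1 + M}$ ($K{\left(M \right)} = -9 + 3 \sqrt{M - 1} = -9 + 3 \sqrt{-1 + M}$)
$\frac{1}{K{\left(V \right)}} = \frac{1}{-9 + 3 \sqrt{-1 - 8}} = \frac{1}{-9 + 3 \sqrt{-9}} = \frac{1}{-9 + 3 \cdot 3 i} = \frac{1}{-9 + 9 i} = \frac{-9 - 9 i}{162}$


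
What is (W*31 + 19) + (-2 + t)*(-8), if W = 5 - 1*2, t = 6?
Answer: 80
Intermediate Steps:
W = 3 (W = 5 - 2 = 3)
(W*31 + 19) + (-2 + t)*(-8) = (3*31 + 19) + (-2 + 6)*(-8) = (93 + 19) + 4*(-8) = 112 - 32 = 80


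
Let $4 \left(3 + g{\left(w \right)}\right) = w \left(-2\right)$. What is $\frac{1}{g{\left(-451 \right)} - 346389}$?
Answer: $- \frac{2}{692333} \approx -2.8888 \cdot 10^{-6}$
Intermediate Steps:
$g{\left(w \right)} = -3 - \frac{w}{2}$ ($g{\left(w \right)} = -3 + \frac{w \left(-2\right)}{4} = -3 + \frac{\left(-2\right) w}{4} = -3 - \frac{w}{2}$)
$\frac{1}{g{\left(-451 \right)} - 346389} = \frac{1}{\left(-3 - - \frac{451}{2}\right) - 346389} = \frac{1}{\left(-3 + \frac{451}{2}\right) - 346389} = \frac{1}{\frac{445}{2} - 346389} = \frac{1}{- \frac{692333}{2}} = - \frac{2}{692333}$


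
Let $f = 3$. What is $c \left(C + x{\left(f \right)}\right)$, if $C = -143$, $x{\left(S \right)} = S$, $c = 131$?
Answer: $-18340$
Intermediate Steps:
$c \left(C + x{\left(f \right)}\right) = 131 \left(-143 + 3\right) = 131 \left(-140\right) = -18340$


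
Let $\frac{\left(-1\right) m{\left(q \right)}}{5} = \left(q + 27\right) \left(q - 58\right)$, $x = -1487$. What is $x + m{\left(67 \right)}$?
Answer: $-5717$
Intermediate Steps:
$m{\left(q \right)} = - 5 \left(-58 + q\right) \left(27 + q\right)$ ($m{\left(q \right)} = - 5 \left(q + 27\right) \left(q - 58\right) = - 5 \left(27 + q\right) \left(-58 + q\right) = - 5 \left(-58 + q\right) \left(27 + q\right)$)
$x + m{\left(67 \right)} = -1487 + \left(7830 - 5 \cdot 67^{2} + 155 \cdot 67\right) = -1487 + \left(7830 - 22445 + 10385\right) = -1487 - 4230 = -5717$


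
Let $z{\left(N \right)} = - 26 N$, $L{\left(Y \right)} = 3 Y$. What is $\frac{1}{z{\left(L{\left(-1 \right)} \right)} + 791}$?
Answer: $\frac{1}{869} \approx 0.0011507$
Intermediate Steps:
$\frac{1}{z{\left(L{\left(-1 \right)} \right)} + 791} = \frac{1}{- 26 \cdot 3 \left(-1\right) + 791} = \frac{1}{\left(-26\right) \left(-3\right) + 791} = \frac{1}{78 + 791} = \frac{1}{869}$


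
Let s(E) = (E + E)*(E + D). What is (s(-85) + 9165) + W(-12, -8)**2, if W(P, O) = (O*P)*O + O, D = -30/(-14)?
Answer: 4377987/7 ≈ 6.2543e+5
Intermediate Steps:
D = 15/7 (D = -30*(-1/14) = 15/7 ≈ 2.1429)
W(P, O) = O + P*O**2 (W(P, O) = P*O**2 + O = O + P*O**2)
s(E) = 2*E*(15/7 + E) (s(E) = (E + E)*(E + 15/7) = (2*E)*(15/7 + E) = 2*E*(15/7 + E))
(s(-85) + 9165) + W(-12, -8)**2 = ((2/7)*(-85)*(15 + 7*(-85)) + 9165) + (-8*(1 - 8*(-12)))**2 = ((2/7)*(-85)*(15 - 595) + 9165) + (-8*(1 + 96))**2 = ((2/7)*(-85)*(-580) + 9165) + (-8*97)**2 = (98600/7 + 9165) + (-776)**2 = 162755/7 + 602176 = 4377987/7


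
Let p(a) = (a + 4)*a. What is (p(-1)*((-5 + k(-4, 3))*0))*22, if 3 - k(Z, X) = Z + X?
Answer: 0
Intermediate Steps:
k(Z, X) = 3 - X - Z (k(Z, X) = 3 - (Z + X) = 3 - (X + Z) = 3 + (-X - Z) = 3 - X - Z)
p(a) = a*(4 + a) (p(a) = (4 + a)*a = a*(4 + a))
(p(-1)*((-5 + k(-4, 3))*0))*22 = ((-(4 - 1))*((-5 + (3 - 1*3 - 1*(-4)))*0))*22 = ((-1*3)*((-5 + (3 - 3 + 4))*0))*22 = -3*(-5 + 4)*0*22 = -(-3)*0*22 = -3*0*22 = 0*22 = 0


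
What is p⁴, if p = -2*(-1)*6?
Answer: 20736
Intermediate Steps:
p = 12 (p = 2*6 = 12)
p⁴ = 12⁴ = 20736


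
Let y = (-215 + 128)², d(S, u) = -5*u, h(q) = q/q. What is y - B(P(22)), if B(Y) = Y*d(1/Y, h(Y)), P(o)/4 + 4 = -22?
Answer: 7049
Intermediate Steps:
P(o) = -104 (P(o) = -16 + 4*(-22) = -16 - 88 = -104)
h(q) = 1
B(Y) = -5*Y (B(Y) = Y*(-5*1) = Y*(-5) = -5*Y)
y = 7569 (y = (-87)² = 7569)
y - B(P(22)) = 7569 - (-5)*(-104) = 7569 - 1*520 = 7569 - 520 = 7049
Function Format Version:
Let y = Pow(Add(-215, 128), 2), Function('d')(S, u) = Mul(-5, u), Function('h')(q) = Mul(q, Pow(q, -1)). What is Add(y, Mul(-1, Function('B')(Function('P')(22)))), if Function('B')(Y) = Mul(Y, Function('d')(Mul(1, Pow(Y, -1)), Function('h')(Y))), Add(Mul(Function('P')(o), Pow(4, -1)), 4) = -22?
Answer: 7049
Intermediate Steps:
Function('P')(o) = -104 (Function('P')(o) = Add(-16, Mul(4, -22)) = Add(-16, -88) = -104)
Function('h')(q) = 1
Function('B')(Y) = Mul(-5, Y) (Function('B')(Y) = Mul(Y, Mul(-5, 1)) = Mul(Y, -5) = Mul(-5, Y))
y = 7569 (y = Pow(-87, 2) = 7569)
Add(y, Mul(-1, Function('B')(Function('P')(22)))) = Add(7569, Mul(-1, Mul(-5, -104))) = Add(7569, Mul(-1, 520)) = Add(7569, -520) = 7049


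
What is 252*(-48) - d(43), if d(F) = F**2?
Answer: -13945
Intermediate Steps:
252*(-48) - d(43) = 252*(-48) - 1*43**2 = -12096 - 1*1849 = -12096 - 1849 = -13945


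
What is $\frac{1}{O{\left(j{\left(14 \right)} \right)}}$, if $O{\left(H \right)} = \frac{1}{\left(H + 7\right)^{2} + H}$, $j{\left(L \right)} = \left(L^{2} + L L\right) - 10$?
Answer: $151703$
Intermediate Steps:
$j{\left(L \right)} = -10 + 2 L^{2}$ ($j{\left(L \right)} = \left(L^{2} + L^{2}\right) - 10 = 2 L^{2} - 10 = -10 + 2 L^{2}$)
$O{\left(H \right)} = \frac{1}{H + \left(7 + H\right)^{2}}$ ($O{\left(H \right)} = \frac{1}{\left(7 + H\right)^{2} + H} = \frac{1}{H + \left(7 + H\right)^{2}}$)
$\frac{1}{O{\left(j{\left(14 \right)} \right)}} = \frac{1}{\frac{1}{\left(-10 + 2 \cdot 14^{2}\right) + \left(7 - \left(10 - 2 \cdot 14^{2}\right)\right)^{2}}} = \frac{1}{\frac{1}{\left(-10 + 2 \cdot 196\right) + \left(7 + \left(-10 + 2 \cdot 196\right)\right)^{2}}} = \frac{1}{\frac{1}{\left(-10 + 392\right) + \left(7 + \left(-10 + 392\right)\right)^{2}}} = \frac{1}{\frac{1}{382 + \left(7 + 382\right)^{2}}} = \frac{1}{\frac{1}{382 + 389^{2}}} = \frac{1}{\frac{1}{382 + 151321}} = \frac{1}{\frac{1}{151703}} = 151703$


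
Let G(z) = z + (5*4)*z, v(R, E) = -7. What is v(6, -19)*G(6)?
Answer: -882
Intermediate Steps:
G(z) = 21*z (G(z) = z + 20*z = 21*z)
v(6, -19)*G(6) = -147*6 = -7*126 = -882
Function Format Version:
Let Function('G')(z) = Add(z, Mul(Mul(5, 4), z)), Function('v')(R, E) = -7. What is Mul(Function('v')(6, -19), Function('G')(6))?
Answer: -882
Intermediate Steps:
Function('G')(z) = Mul(21, z) (Function('G')(z) = Add(z, Mul(20, z)) = Mul(21, z))
Mul(Function('v')(6, -19), Function('G')(6)) = Mul(-7, Mul(21, 6)) = Mul(-7, 126) = -882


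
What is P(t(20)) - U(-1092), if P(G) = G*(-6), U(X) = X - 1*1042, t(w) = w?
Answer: 2014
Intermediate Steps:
U(X) = -1042 + X (U(X) = X - 1042 = -1042 + X)
P(G) = -6*G
P(t(20)) - U(-1092) = -6*20 - (-1042 - 1092) = -120 - 1*(-2134) = -120 + 2134 = 2014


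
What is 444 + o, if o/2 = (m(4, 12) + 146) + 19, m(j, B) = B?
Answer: 798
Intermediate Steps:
o = 354 (o = 2*((12 + 146) + 19) = 2*(158 + 19) = 2*177 = 354)
444 + o = 444 + 354 = 798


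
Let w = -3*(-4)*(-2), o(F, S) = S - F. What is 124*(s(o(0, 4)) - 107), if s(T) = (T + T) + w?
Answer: -15252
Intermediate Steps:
w = -24 (w = 12*(-2) = -24)
s(T) = -24 + 2*T (s(T) = (T + T) - 24 = 2*T - 24 = -24 + 2*T)
124*(s(o(0, 4)) - 107) = 124*((-24 + 2*(4 - 1*0)) - 107) = 124*((-24 + 2*(4 + 0)) - 107) = 124*((-24 + 2*4) - 107) = 124*((-24 + 8) - 107) = 124*(-16 - 107) = 124*(-123) = -15252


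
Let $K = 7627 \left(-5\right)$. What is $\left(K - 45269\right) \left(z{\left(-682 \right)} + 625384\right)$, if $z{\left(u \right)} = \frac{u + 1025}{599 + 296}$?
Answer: $- \frac{46682805394292}{895} \approx -5.216 \cdot 10^{10}$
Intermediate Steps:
$z{\left(u \right)} = \frac{205}{179} + \frac{u}{895}$ ($z{\left(u \right)} = \frac{1025 + u}{895} = \left(1025 + u\right) \frac{1}{895} = \frac{205}{179} + \frac{u}{895}$)
$K = -38135$
$\left(K - 45269\right) \left(z{\left(-682 \right)} + 625384\right) = \left(-38135 - 45269\right) \left(\left(\frac{205}{179} + \frac{1}{895} \left(-682\right)\right) + 625384\right) = - 83404 \left(\left(\frac{205}{179} - \frac{682}{895}\right) + 625384\right) = - 83404 \left(\frac{343}{895} + 625384\right) = \left(-83404\right) \frac{559719023}{895} = - \frac{46682805394292}{895}$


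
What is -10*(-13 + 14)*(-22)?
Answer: 220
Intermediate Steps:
-10*(-13 + 14)*(-22) = -10*1*(-22) = -10*(-22) = 220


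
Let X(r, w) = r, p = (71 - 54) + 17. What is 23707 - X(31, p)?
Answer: 23676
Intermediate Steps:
p = 34 (p = 17 + 17 = 34)
23707 - X(31, p) = 23707 - 1*31 = 23707 - 31 = 23676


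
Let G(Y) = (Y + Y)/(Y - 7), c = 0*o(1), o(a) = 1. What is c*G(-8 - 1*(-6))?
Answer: 0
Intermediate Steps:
c = 0 (c = 0*1 = 0)
G(Y) = 2*Y/(-7 + Y) (G(Y) = (2*Y)/(-7 + Y) = 2*Y/(-7 + Y))
c*G(-8 - 1*(-6)) = 0*(2*(-8 - 1*(-6))/(-7 + (-8 - 1*(-6)))) = 0*(2*(-8 + 6)/(-7 + (-8 + 6))) = 0*(2*(-2)/(-7 - 2)) = 0*(2*(-2)/(-9)) = 0*(2*(-2)*(-⅑)) = 0*(4/9) = 0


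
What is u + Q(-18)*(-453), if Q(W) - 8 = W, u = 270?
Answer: 4800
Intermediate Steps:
Q(W) = 8 + W
u + Q(-18)*(-453) = 270 + (8 - 18)*(-453) = 270 - 10*(-453) = 270 + 4530 = 4800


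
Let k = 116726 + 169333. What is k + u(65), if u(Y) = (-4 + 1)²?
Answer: 286068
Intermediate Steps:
u(Y) = 9 (u(Y) = (-3)² = 9)
k = 286059
k + u(65) = 286059 + 9 = 286068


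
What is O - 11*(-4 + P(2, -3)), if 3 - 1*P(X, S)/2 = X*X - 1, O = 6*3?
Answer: 62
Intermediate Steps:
O = 18
P(X, S) = 8 - 2*X² (P(X, S) = 6 - 2*(X*X - 1) = 6 - 2*(X² - 1) = 6 - 2*(-1 + X²) = 6 + (2 - 2*X²) = 8 - 2*X²)
O - 11*(-4 + P(2, -3)) = 18 - 11*(-4 + (8 - 2*2²)) = 18 - 11*(-4 + (8 - 2*4)) = 18 - 11*(-4 + (8 - 8)) = 18 - 11*(-4 + 0) = 18 - 11*(-4) = 18 + 44 = 62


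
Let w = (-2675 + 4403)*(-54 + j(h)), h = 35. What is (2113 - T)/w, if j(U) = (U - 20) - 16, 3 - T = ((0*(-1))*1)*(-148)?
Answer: -211/9504 ≈ -0.022201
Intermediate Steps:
T = 3 (T = 3 - (0*(-1))*1*(-148) = 3 - 0*1*(-148) = 3 - 0*(-148) = 3 - 1*0 = 3 + 0 = 3)
j(U) = -36 + U (j(U) = (-20 + U) - 16 = -36 + U)
w = -95040 (w = (-2675 + 4403)*(-54 + (-36 + 35)) = 1728*(-54 - 1) = 1728*(-55) = -95040)
(2113 - T)/w = (2113 - 1*3)/(-95040) = (2113 - 3)*(-1/95040) = 2110*(-1/95040) = -211/9504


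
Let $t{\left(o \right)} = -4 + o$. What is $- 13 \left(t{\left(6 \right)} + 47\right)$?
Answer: $-637$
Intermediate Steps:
$- 13 \left(t{\left(6 \right)} + 47\right) = - 13 \left(\left(-4 + 6\right) + 47\right) = - 13 \left(2 + 47\right) = \left(-13\right) 49 = -637$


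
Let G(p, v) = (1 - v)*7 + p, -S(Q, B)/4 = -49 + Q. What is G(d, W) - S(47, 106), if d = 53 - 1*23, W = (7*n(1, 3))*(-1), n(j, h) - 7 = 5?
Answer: 617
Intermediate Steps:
n(j, h) = 12 (n(j, h) = 7 + 5 = 12)
S(Q, B) = 196 - 4*Q (S(Q, B) = -4*(-49 + Q) = 196 - 4*Q)
W = -84 (W = (7*12)*(-1) = 84*(-1) = -84)
d = 30 (d = 53 - 23 = 30)
G(p, v) = 7 + p - 7*v (G(p, v) = (7 - 7*v) + p = 7 + p - 7*v)
G(d, W) - S(47, 106) = (7 + 30 - 7*(-84)) - (196 - 4*47) = (7 + 30 + 588) - (196 - 188) = 625 - 1*8 = 625 - 8 = 617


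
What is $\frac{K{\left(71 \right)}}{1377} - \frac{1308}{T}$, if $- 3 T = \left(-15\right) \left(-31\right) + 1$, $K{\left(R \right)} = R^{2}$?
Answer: $\frac{3876227}{320841} \approx 12.081$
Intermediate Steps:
$T = - \frac{466}{3}$ ($T = - \frac{\left(-15\right) \left(-31\right) + 1}{3} = - \frac{465 + 1}{3} = \left(- \frac{1}{3}\right) 466 = - \frac{466}{3} \approx -155.33$)
$\frac{K{\left(71 \right)}}{1377} - \frac{1308}{T} = \frac{71^{2}}{1377} - \frac{1308}{- \frac{466}{3}} = 5041 \cdot \frac{1}{1377} - - \frac{1962}{233} = \frac{5041}{1377} + \frac{1962}{233} = \frac{3876227}{320841}$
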